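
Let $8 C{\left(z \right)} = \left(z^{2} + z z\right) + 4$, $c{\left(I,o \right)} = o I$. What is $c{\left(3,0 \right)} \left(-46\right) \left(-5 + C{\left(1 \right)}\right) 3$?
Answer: $0$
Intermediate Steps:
$c{\left(I,o \right)} = I o$
$C{\left(z \right)} = \frac{1}{2} + \frac{z^{2}}{4}$ ($C{\left(z \right)} = \frac{\left(z^{2} + z z\right) + 4}{8} = \frac{\left(z^{2} + z^{2}\right) + 4}{8} = \frac{2 z^{2} + 4}{8} = \frac{4 + 2 z^{2}}{8} = \frac{1}{2} + \frac{z^{2}}{4}$)
$c{\left(3,0 \right)} \left(-46\right) \left(-5 + C{\left(1 \right)}\right) 3 = 3 \cdot 0 \left(-46\right) \left(-5 + \left(\frac{1}{2} + \frac{1^{2}}{4}\right)\right) 3 = 0 \left(-46\right) \left(-5 + \left(\frac{1}{2} + \frac{1}{4} \cdot 1\right)\right) 3 = 0 \left(-5 + \left(\frac{1}{2} + \frac{1}{4}\right)\right) 3 = 0 \left(-5 + \frac{3}{4}\right) 3 = 0 \left(\left(- \frac{17}{4}\right) 3\right) = 0 \left(- \frac{51}{4}\right) = 0$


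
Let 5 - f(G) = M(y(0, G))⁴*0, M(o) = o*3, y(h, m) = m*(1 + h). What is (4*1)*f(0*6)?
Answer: 20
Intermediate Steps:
M(o) = 3*o
f(G) = 5 (f(G) = 5 - (3*(G*(1 + 0)))⁴*0 = 5 - (3*(G*1))⁴*0 = 5 - (3*G)⁴*0 = 5 - 81*G⁴*0 = 5 - 1*0 = 5 + 0 = 5)
(4*1)*f(0*6) = (4*1)*5 = 4*5 = 20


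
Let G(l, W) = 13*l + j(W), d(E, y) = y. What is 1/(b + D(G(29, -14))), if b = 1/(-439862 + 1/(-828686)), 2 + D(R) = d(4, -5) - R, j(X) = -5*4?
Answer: -364507481333/132680724033898 ≈ -0.0027473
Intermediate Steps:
j(X) = -20
G(l, W) = -20 + 13*l (G(l, W) = 13*l - 20 = -20 + 13*l)
D(R) = -7 - R (D(R) = -2 + (-5 - R) = -7 - R)
b = -828686/364507481333 (b = 1/(-439862 - 1/828686) = 1/(-364507481333/828686) = -828686/364507481333 ≈ -2.2734e-6)
1/(b + D(G(29, -14))) = 1/(-828686/364507481333 + (-7 - (-20 + 13*29))) = 1/(-828686/364507481333 + (-7 - (-20 + 377))) = 1/(-828686/364507481333 + (-7 - 1*357)) = 1/(-828686/364507481333 + (-7 - 357)) = 1/(-828686/364507481333 - 364) = 1/(-132680724033898/364507481333) = -364507481333/132680724033898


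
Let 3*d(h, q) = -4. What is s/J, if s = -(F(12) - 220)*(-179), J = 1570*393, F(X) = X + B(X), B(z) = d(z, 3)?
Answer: -358/5895 ≈ -0.060729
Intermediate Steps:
d(h, q) = -4/3 (d(h, q) = (1/3)*(-4) = -4/3)
B(z) = -4/3
F(X) = -4/3 + X (F(X) = X - 4/3 = -4/3 + X)
J = 617010
s = -112412/3 (s = -((-4/3 + 12) - 220)*(-179) = -(32/3 - 220)*(-179) = -(-628)*(-179)/3 = -1*112412/3 = -112412/3 ≈ -37471.)
s/J = -112412/3/617010 = -112412/3*1/617010 = -358/5895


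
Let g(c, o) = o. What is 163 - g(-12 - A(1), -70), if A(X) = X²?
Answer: 233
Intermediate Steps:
163 - g(-12 - A(1), -70) = 163 - 1*(-70) = 163 + 70 = 233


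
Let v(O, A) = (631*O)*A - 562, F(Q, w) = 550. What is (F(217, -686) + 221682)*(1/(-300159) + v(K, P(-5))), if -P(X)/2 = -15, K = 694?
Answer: 876293257522679672/300159 ≈ 2.9194e+12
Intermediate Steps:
P(X) = 30 (P(X) = -2*(-15) = 30)
v(O, A) = -562 + 631*A*O (v(O, A) = 631*A*O - 562 = -562 + 631*A*O)
(F(217, -686) + 221682)*(1/(-300159) + v(K, P(-5))) = (550 + 221682)*(1/(-300159) + (-562 + 631*30*694)) = 222232*(-1/300159 + (-562 + 13137420)) = 222232*(-1/300159 + 13136858) = 222232*(3943146160421/300159) = 876293257522679672/300159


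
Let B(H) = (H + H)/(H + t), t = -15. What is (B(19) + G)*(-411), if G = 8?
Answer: -14385/2 ≈ -7192.5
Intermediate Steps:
B(H) = 2*H/(-15 + H) (B(H) = (H + H)/(H - 15) = (2*H)/(-15 + H) = 2*H/(-15 + H))
(B(19) + G)*(-411) = (2*19/(-15 + 19) + 8)*(-411) = (2*19/4 + 8)*(-411) = (2*19*(1/4) + 8)*(-411) = (19/2 + 8)*(-411) = (35/2)*(-411) = -14385/2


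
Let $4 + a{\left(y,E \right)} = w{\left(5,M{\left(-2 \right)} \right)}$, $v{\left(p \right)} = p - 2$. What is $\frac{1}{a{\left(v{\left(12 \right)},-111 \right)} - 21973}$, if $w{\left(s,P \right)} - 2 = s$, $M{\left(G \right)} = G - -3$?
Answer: $- \frac{1}{21970} \approx -4.5517 \cdot 10^{-5}$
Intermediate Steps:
$M{\left(G \right)} = 3 + G$ ($M{\left(G \right)} = G + 3 = 3 + G$)
$v{\left(p \right)} = -2 + p$ ($v{\left(p \right)} = p - 2 = -2 + p$)
$w{\left(s,P \right)} = 2 + s$
$a{\left(y,E \right)} = 3$ ($a{\left(y,E \right)} = -4 + \left(2 + 5\right) = -4 + 7 = 3$)
$\frac{1}{a{\left(v{\left(12 \right)},-111 \right)} - 21973} = \frac{1}{3 - 21973} = \frac{1}{-21970} = - \frac{1}{21970}$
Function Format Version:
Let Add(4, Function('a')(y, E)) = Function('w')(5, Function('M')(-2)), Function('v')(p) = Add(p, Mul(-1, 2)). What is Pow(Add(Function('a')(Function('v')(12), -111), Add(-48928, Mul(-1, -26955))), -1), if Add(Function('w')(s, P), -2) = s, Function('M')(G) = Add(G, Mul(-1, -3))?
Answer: Rational(-1, 21970) ≈ -4.5517e-5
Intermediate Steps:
Function('M')(G) = Add(3, G) (Function('M')(G) = Add(G, 3) = Add(3, G))
Function('v')(p) = Add(-2, p) (Function('v')(p) = Add(p, -2) = Add(-2, p))
Function('w')(s, P) = Add(2, s)
Function('a')(y, E) = 3 (Function('a')(y, E) = Add(-4, Add(2, 5)) = Add(-4, 7) = 3)
Pow(Add(Function('a')(Function('v')(12), -111), Add(-48928, Mul(-1, -26955))), -1) = Pow(Add(3, Add(-48928, Mul(-1, -26955))), -1) = Pow(Add(3, Add(-48928, 26955)), -1) = Pow(Add(3, -21973), -1) = Pow(-21970, -1) = Rational(-1, 21970)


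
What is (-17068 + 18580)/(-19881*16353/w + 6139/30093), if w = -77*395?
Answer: 1251266940/8846150189 ≈ 0.14145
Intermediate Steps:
w = -30415
(-17068 + 18580)/(-19881*16353/w + 6139/30093) = (-17068 + 18580)/(-19881/((-30415/16353)) + 6139/30093) = 1512/(-19881/((-30415*1/16353)) + 6139*(1/30093)) = 1512/(-19881/(-385/207) + 877/4299) = 1512/(-19881*(-207/385) + 877/4299) = 1512/(4115367/385 + 877/4299) = 1512/(17692300378/1655115) = 1512*(1655115/17692300378) = 1251266940/8846150189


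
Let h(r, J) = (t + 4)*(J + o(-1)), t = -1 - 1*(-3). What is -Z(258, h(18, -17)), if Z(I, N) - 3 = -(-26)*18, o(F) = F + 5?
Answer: -471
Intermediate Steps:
t = 2 (t = -1 + 3 = 2)
o(F) = 5 + F
h(r, J) = 24 + 6*J (h(r, J) = (2 + 4)*(J + (5 - 1)) = 6*(J + 4) = 6*(4 + J) = 24 + 6*J)
Z(I, N) = 471 (Z(I, N) = 3 - (-26)*18 = 3 - 26*(-18) = 3 + 468 = 471)
-Z(258, h(18, -17)) = -1*471 = -471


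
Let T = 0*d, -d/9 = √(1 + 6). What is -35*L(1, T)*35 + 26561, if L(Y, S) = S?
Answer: 26561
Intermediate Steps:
d = -9*√7 (d = -9*√(1 + 6) = -9*√7 ≈ -23.812)
T = 0 (T = 0*(-9*√7) = 0)
-35*L(1, T)*35 + 26561 = -35*0*35 + 26561 = 0*35 + 26561 = 0 + 26561 = 26561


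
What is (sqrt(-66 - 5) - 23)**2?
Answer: (23 - I*sqrt(71))**2 ≈ 458.0 - 387.6*I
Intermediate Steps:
(sqrt(-66 - 5) - 23)**2 = (sqrt(-71) - 23)**2 = (I*sqrt(71) - 23)**2 = (-23 + I*sqrt(71))**2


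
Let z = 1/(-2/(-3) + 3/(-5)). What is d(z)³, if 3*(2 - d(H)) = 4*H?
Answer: -5832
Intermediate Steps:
z = 15 (z = 1/(-2*(-⅓) + 3*(-⅕)) = 1/(⅔ - ⅗) = 1/(1/15) = 15)
d(H) = 2 - 4*H/3
d(z)³ = (2 - 4/3*15)³ = (2 - 20)³ = (-18)³ = -5832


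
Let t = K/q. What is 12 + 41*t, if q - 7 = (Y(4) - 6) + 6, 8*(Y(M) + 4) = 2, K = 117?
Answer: 1488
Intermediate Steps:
Y(M) = -15/4 (Y(M) = -4 + (⅛)*2 = -4 + ¼ = -15/4)
q = 13/4 (q = 7 + ((-15/4 - 6) + 6) = 7 + (-39/4 + 6) = 7 - 15/4 = 13/4 ≈ 3.2500)
t = 36 (t = 117/(13/4) = 117*(4/13) = 36)
12 + 41*t = 12 + 41*36 = 12 + 1476 = 1488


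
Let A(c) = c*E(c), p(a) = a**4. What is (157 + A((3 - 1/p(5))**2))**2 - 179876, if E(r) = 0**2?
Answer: -155227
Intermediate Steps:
E(r) = 0
A(c) = 0 (A(c) = c*0 = 0)
(157 + A((3 - 1/p(5))**2))**2 - 179876 = (157 + 0)**2 - 179876 = 157**2 - 179876 = 24649 - 179876 = -155227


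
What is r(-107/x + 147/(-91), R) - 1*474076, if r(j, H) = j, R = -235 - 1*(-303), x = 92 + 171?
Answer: -1620872758/3419 ≈ -4.7408e+5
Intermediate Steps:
x = 263
R = 68 (R = -235 + 303 = 68)
r(-107/x + 147/(-91), R) - 1*474076 = (-107/263 + 147/(-91)) - 1*474076 = (-107*1/263 + 147*(-1/91)) - 474076 = (-107/263 - 21/13) - 474076 = -6914/3419 - 474076 = -1620872758/3419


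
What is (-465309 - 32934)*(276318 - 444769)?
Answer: 83929531593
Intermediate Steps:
(-465309 - 32934)*(276318 - 444769) = -498243*(-168451) = 83929531593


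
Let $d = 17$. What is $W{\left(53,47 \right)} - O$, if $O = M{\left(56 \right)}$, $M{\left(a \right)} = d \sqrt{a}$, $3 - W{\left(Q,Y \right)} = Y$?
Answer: $-44 - 34 \sqrt{14} \approx -171.22$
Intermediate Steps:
$W{\left(Q,Y \right)} = 3 - Y$
$M{\left(a \right)} = 17 \sqrt{a}$
$O = 34 \sqrt{14}$ ($O = 17 \sqrt{56} = 17 \cdot 2 \sqrt{14} = 34 \sqrt{14} \approx 127.22$)
$W{\left(53,47 \right)} - O = \left(3 - 47\right) - 34 \sqrt{14} = -44 - 34 \sqrt{14}$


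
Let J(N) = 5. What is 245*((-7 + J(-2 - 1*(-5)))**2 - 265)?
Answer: -63945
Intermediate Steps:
245*((-7 + J(-2 - 1*(-5)))**2 - 265) = 245*((-7 + 5)**2 - 265) = 245*((-2)**2 - 265) = 245*(4 - 265) = 245*(-261) = -63945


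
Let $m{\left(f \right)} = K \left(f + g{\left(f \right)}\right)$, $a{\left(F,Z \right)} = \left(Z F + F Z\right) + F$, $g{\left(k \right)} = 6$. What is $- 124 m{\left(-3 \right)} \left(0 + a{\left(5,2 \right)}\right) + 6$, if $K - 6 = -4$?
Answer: $-18594$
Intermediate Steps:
$K = 2$ ($K = 6 - 4 = 2$)
$a{\left(F,Z \right)} = F + 2 F Z$ ($a{\left(F,Z \right)} = \left(F Z + F Z\right) + F = 2 F Z + F = F + 2 F Z$)
$m{\left(f \right)} = 12 + 2 f$ ($m{\left(f \right)} = 2 \left(f + 6\right) = 2 \left(6 + f\right) = 12 + 2 f$)
$- 124 m{\left(-3 \right)} \left(0 + a{\left(5,2 \right)}\right) + 6 = - 124 \left(12 + 2 \left(-3\right)\right) \left(0 + 5 \left(1 + 2 \cdot 2\right)\right) + 6 = - 124 \left(12 - 6\right) \left(0 + 5 \left(1 + 4\right)\right) + 6 = - 124 \cdot 6 \left(0 + 5 \cdot 5\right) + 6 = - 124 \cdot 6 \left(0 + 25\right) + 6 = - 124 \cdot 6 \cdot 25 + 6 = \left(-124\right) 150 + 6 = -18600 + 6 = -18594$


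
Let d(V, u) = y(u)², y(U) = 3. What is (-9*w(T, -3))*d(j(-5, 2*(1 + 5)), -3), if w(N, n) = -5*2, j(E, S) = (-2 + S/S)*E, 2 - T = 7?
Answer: 810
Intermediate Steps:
T = -5 (T = 2 - 1*7 = 2 - 7 = -5)
j(E, S) = -E (j(E, S) = (-2 + 1)*E = -E)
d(V, u) = 9 (d(V, u) = 3² = 9)
w(N, n) = -10
(-9*w(T, -3))*d(j(-5, 2*(1 + 5)), -3) = -9*(-10)*9 = 90*9 = 810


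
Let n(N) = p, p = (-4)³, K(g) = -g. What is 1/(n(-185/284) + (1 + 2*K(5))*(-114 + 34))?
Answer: 1/656 ≈ 0.0015244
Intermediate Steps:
p = -64
n(N) = -64
1/(n(-185/284) + (1 + 2*K(5))*(-114 + 34)) = 1/(-64 + (1 + 2*(-1*5))*(-114 + 34)) = 1/(-64 + (1 + 2*(-5))*(-80)) = 1/(-64 + (1 - 10)*(-80)) = 1/(-64 - 9*(-80)) = 1/(-64 + 720) = 1/656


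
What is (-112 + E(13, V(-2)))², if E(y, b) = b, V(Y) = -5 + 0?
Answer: 13689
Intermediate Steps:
V(Y) = -5
(-112 + E(13, V(-2)))² = (-112 - 5)² = (-117)² = 13689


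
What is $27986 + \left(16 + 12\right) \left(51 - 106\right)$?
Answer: $26446$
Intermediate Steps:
$27986 + \left(16 + 12\right) \left(51 - 106\right) = 27986 + 28 \left(-55\right) = 27986 - 1540 = 26446$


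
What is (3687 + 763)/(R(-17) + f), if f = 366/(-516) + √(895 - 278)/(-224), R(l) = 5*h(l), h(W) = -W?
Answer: 34799468211200/659160983711 + 1843083200*√617/659160983711 ≈ 52.863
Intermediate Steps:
R(l) = -5*l (R(l) = 5*(-l) = -5*l)
f = -61/86 - √617/224 (f = 366*(-1/516) + √617*(-1/224) = -61/86 - √617/224 ≈ -0.82019)
(3687 + 763)/(R(-17) + f) = (3687 + 763)/(-5*(-17) + (-61/86 - √617/224)) = 4450/(85 + (-61/86 - √617/224)) = 4450/(7249/86 - √617/224)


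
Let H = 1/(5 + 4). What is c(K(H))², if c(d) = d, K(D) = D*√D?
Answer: 1/729 ≈ 0.0013717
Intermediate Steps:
H = ⅑ (H = 1/9 = ⅑ ≈ 0.11111)
K(D) = D^(3/2)
c(K(H))² = ((⅑)^(3/2))² = (1/27)² = 1/729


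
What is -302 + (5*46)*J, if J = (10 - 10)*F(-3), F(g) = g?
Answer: -302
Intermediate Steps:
J = 0 (J = (10 - 10)*(-3) = 0*(-3) = 0)
-302 + (5*46)*J = -302 + (5*46)*0 = -302 + 230*0 = -302 + 0 = -302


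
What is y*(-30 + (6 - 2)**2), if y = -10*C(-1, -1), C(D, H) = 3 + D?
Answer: 280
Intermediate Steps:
y = -20 (y = -10*(3 - 1) = -10*2 = -20)
y*(-30 + (6 - 2)**2) = -20*(-30 + (6 - 2)**2) = -20*(-30 + 4**2) = -20*(-30 + 16) = -20*(-14) = 280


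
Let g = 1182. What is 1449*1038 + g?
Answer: 1505244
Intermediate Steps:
1449*1038 + g = 1449*1038 + 1182 = 1504062 + 1182 = 1505244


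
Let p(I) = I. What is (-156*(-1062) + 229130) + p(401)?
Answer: 395203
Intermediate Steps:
(-156*(-1062) + 229130) + p(401) = (-156*(-1062) + 229130) + 401 = (165672 + 229130) + 401 = 394802 + 401 = 395203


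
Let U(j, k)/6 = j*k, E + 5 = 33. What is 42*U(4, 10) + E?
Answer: 10108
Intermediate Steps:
E = 28 (E = -5 + 33 = 28)
U(j, k) = 6*j*k (U(j, k) = 6*(j*k) = 6*j*k)
42*U(4, 10) + E = 42*(6*4*10) + 28 = 42*240 + 28 = 10080 + 28 = 10108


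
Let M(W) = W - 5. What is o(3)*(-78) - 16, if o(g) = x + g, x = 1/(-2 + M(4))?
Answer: -224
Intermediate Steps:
M(W) = -5 + W
x = -1/3 (x = 1/(-2 + (-5 + 4)) = 1/(-2 - 1) = 1/(-3) = -1/3 ≈ -0.33333)
o(g) = -1/3 + g
o(3)*(-78) - 16 = (-1/3 + 3)*(-78) - 16 = (8/3)*(-78) - 16 = -208 - 16 = -224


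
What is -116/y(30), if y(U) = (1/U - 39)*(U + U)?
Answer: 58/1169 ≈ 0.049615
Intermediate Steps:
y(U) = 2*U*(-39 + 1/U) (y(U) = (-39 + 1/U)*(2*U) = 2*U*(-39 + 1/U))
-116/y(30) = -116/(2 - 78*30) = -116/(2 - 2340) = -116/(-2338) = -116*(-1/2338) = 58/1169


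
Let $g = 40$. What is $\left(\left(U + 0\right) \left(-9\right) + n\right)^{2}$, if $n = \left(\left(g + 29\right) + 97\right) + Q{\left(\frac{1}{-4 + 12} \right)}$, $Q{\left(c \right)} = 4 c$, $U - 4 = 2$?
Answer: $\frac{50625}{4} \approx 12656.0$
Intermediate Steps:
$U = 6$ ($U = 4 + 2 = 6$)
$n = \frac{333}{2}$ ($n = \left(\left(40 + 29\right) + 97\right) + \frac{4}{-4 + 12} = \left(69 + 97\right) + \frac{4}{8} = 166 + 4 \cdot \frac{1}{8} = 166 + \frac{1}{2} = \frac{333}{2} \approx 166.5$)
$\left(\left(U + 0\right) \left(-9\right) + n\right)^{2} = \left(\left(6 + 0\right) \left(-9\right) + \frac{333}{2}\right)^{2} = \left(6 \left(-9\right) + \frac{333}{2}\right)^{2} = \left(-54 + \frac{333}{2}\right)^{2} = \left(\frac{225}{2}\right)^{2} = \frac{50625}{4}$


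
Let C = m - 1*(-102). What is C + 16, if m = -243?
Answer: -125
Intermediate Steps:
C = -141 (C = -243 - 1*(-102) = -243 + 102 = -141)
C + 16 = -141 + 16 = -125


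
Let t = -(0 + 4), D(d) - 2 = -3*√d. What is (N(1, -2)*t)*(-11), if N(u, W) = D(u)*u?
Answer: -44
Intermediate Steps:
D(d) = 2 - 3*√d
N(u, W) = u*(2 - 3*√u) (N(u, W) = (2 - 3*√u)*u = u*(2 - 3*√u))
t = -4 (t = -1*4 = -4)
(N(1, -2)*t)*(-11) = ((-3*1^(3/2) + 2*1)*(-4))*(-11) = ((-3*1 + 2)*(-4))*(-11) = ((-3 + 2)*(-4))*(-11) = -1*(-4)*(-11) = 4*(-11) = -44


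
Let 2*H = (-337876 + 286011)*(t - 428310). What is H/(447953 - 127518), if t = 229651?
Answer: 2060689807/128174 ≈ 16077.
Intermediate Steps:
H = 10303449035/2 (H = ((-337876 + 286011)*(229651 - 428310))/2 = (-51865*(-198659))/2 = (½)*10303449035 = 10303449035/2 ≈ 5.1517e+9)
H/(447953 - 127518) = 10303449035/(2*(447953 - 127518)) = (10303449035/2)/320435 = (10303449035/2)*(1/320435) = 2060689807/128174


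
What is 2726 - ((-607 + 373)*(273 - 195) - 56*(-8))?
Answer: 20530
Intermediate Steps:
2726 - ((-607 + 373)*(273 - 195) - 56*(-8)) = 2726 - (-234*78 + 448) = 2726 - (-18252 + 448) = 2726 - 1*(-17804) = 2726 + 17804 = 20530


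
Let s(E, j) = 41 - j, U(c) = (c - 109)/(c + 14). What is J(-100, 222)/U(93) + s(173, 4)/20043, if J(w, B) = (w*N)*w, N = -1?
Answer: 1340375662/20043 ≈ 66875.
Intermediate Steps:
U(c) = (-109 + c)/(14 + c)
J(w, B) = -w**2 (J(w, B) = (w*(-1))*w = (-w)*w = -w**2)
J(-100, 222)/U(93) + s(173, 4)/20043 = (-1*(-100)**2)/(((-109 + 93)/(14 + 93))) + (41 - 1*4)/20043 = (-1*10000)/((-16/107)) + (41 - 4)*(1/20043) = -10000/((1/107)*(-16)) + 37*(1/20043) = -10000/(-16/107) + 37/20043 = -10000*(-107/16) + 37/20043 = 66875 + 37/20043 = 1340375662/20043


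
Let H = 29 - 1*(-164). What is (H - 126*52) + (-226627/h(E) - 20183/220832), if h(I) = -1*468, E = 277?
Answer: -151790408491/25837344 ≈ -5874.8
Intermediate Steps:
h(I) = -468
H = 193 (H = 29 + 164 = 193)
(H - 126*52) + (-226627/h(E) - 20183/220832) = (193 - 126*52) + (-226627/(-468) - 20183/220832) = (193 - 6552) + (-226627*(-1/468) - 20183*1/220832) = -6359 + (226627/468 - 20183/220832) = -6359 + 12509262005/25837344 = -151790408491/25837344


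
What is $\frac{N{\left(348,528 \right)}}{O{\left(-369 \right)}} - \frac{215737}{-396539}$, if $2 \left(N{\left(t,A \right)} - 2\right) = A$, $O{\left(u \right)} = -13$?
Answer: $- \frac{7898061}{396539} \approx -19.917$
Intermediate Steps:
$N{\left(t,A \right)} = 2 + \frac{A}{2}$
$\frac{N{\left(348,528 \right)}}{O{\left(-369 \right)}} - \frac{215737}{-396539} = \frac{2 + \frac{1}{2} \cdot 528}{-13} - \frac{215737}{-396539} = \left(2 + 264\right) \left(- \frac{1}{13}\right) - - \frac{215737}{396539} = 266 \left(- \frac{1}{13}\right) + \frac{215737}{396539} = - \frac{266}{13} + \frac{215737}{396539} = - \frac{7898061}{396539}$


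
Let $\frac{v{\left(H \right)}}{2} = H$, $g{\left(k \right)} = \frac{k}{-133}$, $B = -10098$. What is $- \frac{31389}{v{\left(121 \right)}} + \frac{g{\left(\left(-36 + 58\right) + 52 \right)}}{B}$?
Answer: $- \frac{1916203469}{14773374} \approx -129.71$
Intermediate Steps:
$g{\left(k \right)} = - \frac{k}{133}$ ($g{\left(k \right)} = k \left(- \frac{1}{133}\right) = - \frac{k}{133}$)
$v{\left(H \right)} = 2 H$
$- \frac{31389}{v{\left(121 \right)}} + \frac{g{\left(\left(-36 + 58\right) + 52 \right)}}{B} = - \frac{31389}{2 \cdot 121} + \frac{\left(- \frac{1}{133}\right) \left(\left(-36 + 58\right) + 52\right)}{-10098} = - \frac{31389}{242} + - \frac{22 + 52}{133} \left(- \frac{1}{10098}\right) = \left(-31389\right) \frac{1}{242} + \left(- \frac{1}{133}\right) 74 \left(- \frac{1}{10098}\right) = - \frac{31389}{242} - - \frac{37}{671517} = - \frac{31389}{242} + \frac{37}{671517} = - \frac{1916203469}{14773374}$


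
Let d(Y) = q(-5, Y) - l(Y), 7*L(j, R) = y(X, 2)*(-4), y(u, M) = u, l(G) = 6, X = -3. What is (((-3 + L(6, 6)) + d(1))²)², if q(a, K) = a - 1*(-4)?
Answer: 11316496/2401 ≈ 4713.2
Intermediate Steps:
q(a, K) = 4 + a (q(a, K) = a + 4 = 4 + a)
L(j, R) = 12/7 (L(j, R) = (-3*(-4))/7 = (⅐)*12 = 12/7)
d(Y) = -7 (d(Y) = (4 - 5) - 1*6 = -1 - 6 = -7)
(((-3 + L(6, 6)) + d(1))²)² = (((-3 + 12/7) - 7)²)² = ((-9/7 - 7)²)² = ((-58/7)²)² = (3364/49)² = 11316496/2401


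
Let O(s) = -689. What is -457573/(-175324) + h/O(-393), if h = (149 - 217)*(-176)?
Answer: -33641695/2279212 ≈ -14.760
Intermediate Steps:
h = 11968 (h = -68*(-176) = 11968)
-457573/(-175324) + h/O(-393) = -457573/(-175324) + 11968/(-689) = -457573*(-1/175324) + 11968*(-1/689) = 457573/175324 - 11968/689 = -33641695/2279212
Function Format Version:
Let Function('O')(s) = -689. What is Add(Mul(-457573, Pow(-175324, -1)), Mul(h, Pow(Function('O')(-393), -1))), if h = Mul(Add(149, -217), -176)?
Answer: Rational(-33641695, 2279212) ≈ -14.760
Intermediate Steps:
h = 11968 (h = Mul(-68, -176) = 11968)
Add(Mul(-457573, Pow(-175324, -1)), Mul(h, Pow(Function('O')(-393), -1))) = Add(Mul(-457573, Pow(-175324, -1)), Mul(11968, Pow(-689, -1))) = Add(Mul(-457573, Rational(-1, 175324)), Mul(11968, Rational(-1, 689))) = Add(Rational(457573, 175324), Rational(-11968, 689)) = Rational(-33641695, 2279212)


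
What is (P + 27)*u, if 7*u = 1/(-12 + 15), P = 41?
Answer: 68/21 ≈ 3.2381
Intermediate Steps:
u = 1/21 (u = 1/(7*(-12 + 15)) = (⅐)/3 = (⅐)*(⅓) = 1/21 ≈ 0.047619)
(P + 27)*u = (41 + 27)*(1/21) = 68*(1/21) = 68/21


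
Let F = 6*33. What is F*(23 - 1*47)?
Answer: -4752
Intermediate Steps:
F = 198
F*(23 - 1*47) = 198*(23 - 1*47) = 198*(23 - 47) = 198*(-24) = -4752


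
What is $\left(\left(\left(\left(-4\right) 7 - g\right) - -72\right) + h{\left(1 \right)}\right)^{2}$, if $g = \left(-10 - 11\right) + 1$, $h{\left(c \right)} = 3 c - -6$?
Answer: $5329$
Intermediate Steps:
$h{\left(c \right)} = 6 + 3 c$ ($h{\left(c \right)} = 3 c + 6 = 6 + 3 c$)
$g = -20$ ($g = -21 + 1 = -20$)
$\left(\left(\left(\left(-4\right) 7 - g\right) - -72\right) + h{\left(1 \right)}\right)^{2} = \left(\left(\left(\left(-4\right) 7 - -20\right) - -72\right) + \left(6 + 3 \cdot 1\right)\right)^{2} = \left(\left(\left(-28 + 20\right) + 72\right) + \left(6 + 3\right)\right)^{2} = \left(\left(-8 + 72\right) + 9\right)^{2} = \left(64 + 9\right)^{2} = 73^{2} = 5329$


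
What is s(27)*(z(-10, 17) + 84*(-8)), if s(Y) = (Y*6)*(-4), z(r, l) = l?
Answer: 424440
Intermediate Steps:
s(Y) = -24*Y (s(Y) = (6*Y)*(-4) = -24*Y)
s(27)*(z(-10, 17) + 84*(-8)) = (-24*27)*(17 + 84*(-8)) = -648*(17 - 672) = -648*(-655) = 424440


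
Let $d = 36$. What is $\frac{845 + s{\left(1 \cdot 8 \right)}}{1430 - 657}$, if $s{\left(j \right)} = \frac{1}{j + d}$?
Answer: $\frac{37181}{34012} \approx 1.0932$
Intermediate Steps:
$s{\left(j \right)} = \frac{1}{36 + j}$ ($s{\left(j \right)} = \frac{1}{j + 36} = \frac{1}{36 + j}$)
$\frac{845 + s{\left(1 \cdot 8 \right)}}{1430 - 657} = \frac{845 + \frac{1}{36 + 1 \cdot 8}}{1430 - 657} = \frac{845 + \frac{1}{36 + 8}}{773} = \frac{845 + \frac{1}{44}}{773} = \frac{1}{773} \cdot \frac{37181}{44} = \frac{37181}{34012}$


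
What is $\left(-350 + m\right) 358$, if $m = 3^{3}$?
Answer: $-115634$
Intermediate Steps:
$m = 27$
$\left(-350 + m\right) 358 = \left(-350 + 27\right) 358 = \left(-323\right) 358 = -115634$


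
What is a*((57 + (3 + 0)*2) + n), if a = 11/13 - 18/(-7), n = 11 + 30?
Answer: 2488/7 ≈ 355.43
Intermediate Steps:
n = 41
a = 311/91 (a = 11*(1/13) - 18*(-1/7) = 11/13 + 18/7 = 311/91 ≈ 3.4176)
a*((57 + (3 + 0)*2) + n) = 311*((57 + (3 + 0)*2) + 41)/91 = 311*((57 + 3*2) + 41)/91 = 311*((57 + 6) + 41)/91 = 311*(63 + 41)/91 = (311/91)*104 = 2488/7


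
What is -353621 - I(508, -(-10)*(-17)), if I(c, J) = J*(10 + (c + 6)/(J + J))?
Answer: -352178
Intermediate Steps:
I(c, J) = J*(10 + (6 + c)/(2*J)) (I(c, J) = J*(10 + (6 + c)/((2*J))) = J*(10 + (6 + c)*(1/(2*J))) = J*(10 + (6 + c)/(2*J)))
-353621 - I(508, -(-10)*(-17)) = -353621 - (3 + (½)*508 + 10*(-(-10)*(-17))) = -353621 - (3 + 254 + 10*(-1*170)) = -353621 - (3 + 254 + 10*(-170)) = -353621 - (3 + 254 - 1700) = -353621 - 1*(-1443) = -353621 + 1443 = -352178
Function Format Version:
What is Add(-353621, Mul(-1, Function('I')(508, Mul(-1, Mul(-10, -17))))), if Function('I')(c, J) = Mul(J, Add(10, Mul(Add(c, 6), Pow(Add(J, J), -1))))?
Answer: -352178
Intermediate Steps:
Function('I')(c, J) = Mul(J, Add(10, Mul(Rational(1, 2), Pow(J, -1), Add(6, c)))) (Function('I')(c, J) = Mul(J, Add(10, Mul(Add(6, c), Pow(Mul(2, J), -1)))) = Mul(J, Add(10, Mul(Add(6, c), Mul(Rational(1, 2), Pow(J, -1))))) = Mul(J, Add(10, Mul(Rational(1, 2), Pow(J, -1), Add(6, c)))))
Add(-353621, Mul(-1, Function('I')(508, Mul(-1, Mul(-10, -17))))) = Add(-353621, Mul(-1, Add(3, Mul(Rational(1, 2), 508), Mul(10, Mul(-1, Mul(-10, -17)))))) = Add(-353621, Mul(-1, Add(3, 254, Mul(10, Mul(-1, 170))))) = Add(-353621, Mul(-1, Add(3, 254, Mul(10, -170)))) = Add(-353621, Mul(-1, Add(3, 254, -1700))) = Add(-353621, Mul(-1, -1443)) = Add(-353621, 1443) = -352178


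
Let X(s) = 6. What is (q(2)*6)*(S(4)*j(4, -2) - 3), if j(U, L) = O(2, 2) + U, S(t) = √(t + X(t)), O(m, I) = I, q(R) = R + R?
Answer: -72 + 144*√10 ≈ 383.37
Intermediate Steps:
q(R) = 2*R
S(t) = √(6 + t) (S(t) = √(t + 6) = √(6 + t))
j(U, L) = 2 + U
(q(2)*6)*(S(4)*j(4, -2) - 3) = ((2*2)*6)*(√(6 + 4)*(2 + 4) - 3) = (4*6)*(√10*6 - 3) = 24*(6*√10 - 3) = 24*(-3 + 6*√10) = -72 + 144*√10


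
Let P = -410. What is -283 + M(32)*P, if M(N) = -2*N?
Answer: 25957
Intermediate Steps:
-283 + M(32)*P = -283 - 2*32*(-410) = -283 - 64*(-410) = -283 + 26240 = 25957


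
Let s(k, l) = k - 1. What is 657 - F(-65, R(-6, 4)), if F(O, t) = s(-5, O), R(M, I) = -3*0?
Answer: 663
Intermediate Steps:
R(M, I) = 0
s(k, l) = -1 + k
F(O, t) = -6 (F(O, t) = -1 - 5 = -6)
657 - F(-65, R(-6, 4)) = 657 - 1*(-6) = 657 + 6 = 663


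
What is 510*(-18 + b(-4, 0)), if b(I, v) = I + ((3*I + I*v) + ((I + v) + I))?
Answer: -21420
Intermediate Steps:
b(I, v) = v + 6*I + I*v (b(I, v) = I + ((3*I + I*v) + (v + 2*I)) = I + (v + 5*I + I*v) = v + 6*I + I*v)
510*(-18 + b(-4, 0)) = 510*(-18 + (0 + 6*(-4) - 4*0)) = 510*(-18 + (0 - 24 + 0)) = 510*(-18 - 24) = 510*(-42) = -21420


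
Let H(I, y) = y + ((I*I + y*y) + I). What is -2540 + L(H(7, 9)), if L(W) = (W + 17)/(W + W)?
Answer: -741517/292 ≈ -2539.4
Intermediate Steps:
H(I, y) = I + y + I² + y² (H(I, y) = y + ((I² + y²) + I) = y + (I + I² + y²) = I + y + I² + y²)
L(W) = (17 + W)/(2*W) (L(W) = (17 + W)/((2*W)) = (17 + W)*(1/(2*W)) = (17 + W)/(2*W))
-2540 + L(H(7, 9)) = -2540 + (17 + (7 + 9 + 7² + 9²))/(2*(7 + 9 + 7² + 9²)) = -2540 + (17 + (7 + 9 + 49 + 81))/(2*(7 + 9 + 49 + 81)) = -2540 + (½)*(17 + 146)/146 = -2540 + (½)*(1/146)*163 = -2540 + 163/292 = -741517/292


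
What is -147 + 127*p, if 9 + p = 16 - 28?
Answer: -2814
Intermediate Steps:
p = -21 (p = -9 + (16 - 28) = -9 - 12 = -21)
-147 + 127*p = -147 + 127*(-21) = -147 - 2667 = -2814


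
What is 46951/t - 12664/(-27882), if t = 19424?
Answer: 777536659/270789984 ≈ 2.8714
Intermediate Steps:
46951/t - 12664/(-27882) = 46951/19424 - 12664/(-27882) = 46951*(1/19424) - 12664*(-1/27882) = 46951/19424 + 6332/13941 = 777536659/270789984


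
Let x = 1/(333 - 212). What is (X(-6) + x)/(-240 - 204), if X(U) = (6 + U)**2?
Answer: -1/53724 ≈ -1.8614e-5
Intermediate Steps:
x = 1/121 ≈ 0.0082645
(X(-6) + x)/(-240 - 204) = ((6 - 6)**2 + 1/121)/(-240 - 204) = (0**2 + 1/121)/(-444) = (0 + 1/121)*(-1/444) = (1/121)*(-1/444) = -1/53724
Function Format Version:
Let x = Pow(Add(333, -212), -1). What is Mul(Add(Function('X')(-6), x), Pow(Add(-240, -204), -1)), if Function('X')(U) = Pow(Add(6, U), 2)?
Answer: Rational(-1, 53724) ≈ -1.8614e-5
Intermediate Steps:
x = Rational(1, 121) (x = Pow(121, -1) = Rational(1, 121) ≈ 0.0082645)
Mul(Add(Function('X')(-6), x), Pow(Add(-240, -204), -1)) = Mul(Add(Pow(Add(6, -6), 2), Rational(1, 121)), Pow(Add(-240, -204), -1)) = Mul(Add(Pow(0, 2), Rational(1, 121)), Pow(-444, -1)) = Mul(Add(0, Rational(1, 121)), Rational(-1, 444)) = Mul(Rational(1, 121), Rational(-1, 444)) = Rational(-1, 53724)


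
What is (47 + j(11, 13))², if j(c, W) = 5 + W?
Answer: 4225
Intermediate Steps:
(47 + j(11, 13))² = (47 + (5 + 13))² = (47 + 18)² = 65² = 4225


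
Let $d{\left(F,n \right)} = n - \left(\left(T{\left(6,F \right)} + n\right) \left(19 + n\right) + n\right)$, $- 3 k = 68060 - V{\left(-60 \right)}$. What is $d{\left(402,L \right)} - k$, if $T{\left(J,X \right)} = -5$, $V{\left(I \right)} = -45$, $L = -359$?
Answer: $- \frac{303175}{3} \approx -1.0106 \cdot 10^{5}$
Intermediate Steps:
$k = - \frac{68105}{3}$ ($k = - \frac{68060 - -45}{3} = - \frac{68060 + 45}{3} = \left(- \frac{1}{3}\right) 68105 = - \frac{68105}{3} \approx -22702.0$)
$d{\left(F,n \right)} = - \left(-5 + n\right) \left(19 + n\right)$ ($d{\left(F,n \right)} = n - \left(\left(-5 + n\right) \left(19 + n\right) + n\right) = n - \left(n + \left(-5 + n\right) \left(19 + n\right)\right) = - \left(-5 + n\right) \left(19 + n\right)$)
$d{\left(402,L \right)} - k = \left(95 - \left(-359\right)^{2} - -5026\right) - - \frac{68105}{3} = \left(95 - 128881 + 5026\right) + \frac{68105}{3} = -123760 + \frac{68105}{3} = - \frac{303175}{3}$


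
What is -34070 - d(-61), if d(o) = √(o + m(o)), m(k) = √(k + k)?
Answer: -34070 - √(-61 + I*√122) ≈ -34071.0 - 7.8419*I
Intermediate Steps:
m(k) = √2*√k (m(k) = √(2*k) = √2*√k)
d(o) = √(o + √2*√o)
-34070 - d(-61) = -34070 - √(-61 + √2*√(-61)) = -34070 - √(-61 + √2*(I*√61)) = -34070 - √(-61 + I*√122)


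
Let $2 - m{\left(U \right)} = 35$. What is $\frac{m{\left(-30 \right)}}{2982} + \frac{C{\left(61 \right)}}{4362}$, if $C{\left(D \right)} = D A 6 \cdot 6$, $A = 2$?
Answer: $\frac{719611}{722638} \approx 0.99581$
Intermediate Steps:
$m{\left(U \right)} = -33$ ($m{\left(U \right)} = 2 - 35 = -33$)
$C{\left(D \right)} = 72 D$ ($C{\left(D \right)} = D 2 \cdot 6 \cdot 6 = 2 D 36 = 72 D$)
$\frac{m{\left(-30 \right)}}{2982} + \frac{C{\left(61 \right)}}{4362} = - \frac{33}{2982} + \frac{72 \cdot 61}{4362} = \left(-33\right) \frac{1}{2982} + 4392 \cdot \frac{1}{4362} = - \frac{11}{994} + \frac{732}{727} = \frac{719611}{722638}$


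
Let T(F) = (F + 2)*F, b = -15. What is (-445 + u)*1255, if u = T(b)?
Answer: -313750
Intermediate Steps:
T(F) = F*(2 + F) (T(F) = (2 + F)*F = F*(2 + F))
u = 195 (u = -15*(2 - 15) = -15*(-13) = 195)
(-445 + u)*1255 = (-445 + 195)*1255 = -250*1255 = -313750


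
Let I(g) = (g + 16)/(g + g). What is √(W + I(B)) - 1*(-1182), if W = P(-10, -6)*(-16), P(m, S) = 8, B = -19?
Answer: 1182 + I*√184718/38 ≈ 1182.0 + 11.31*I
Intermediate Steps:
I(g) = (16 + g)/(2*g) (I(g) = (16 + g)/((2*g)) = (16 + g)*(1/(2*g)) = (16 + g)/(2*g))
W = -128 (W = 8*(-16) = -128)
√(W + I(B)) - 1*(-1182) = √(-128 + (½)*(16 - 19)/(-19)) - 1*(-1182) = √(-128 + (½)*(-1/19)*(-3)) + 1182 = √(-128 + 3/38) + 1182 = √(-4861/38) + 1182 = I*√184718/38 + 1182 = 1182 + I*√184718/38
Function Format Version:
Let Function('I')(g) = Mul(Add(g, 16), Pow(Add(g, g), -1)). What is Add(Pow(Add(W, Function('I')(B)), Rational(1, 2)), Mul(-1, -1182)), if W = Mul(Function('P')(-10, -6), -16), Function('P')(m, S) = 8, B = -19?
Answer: Add(1182, Mul(Rational(1, 38), I, Pow(184718, Rational(1, 2)))) ≈ Add(1182.0, Mul(11.310, I))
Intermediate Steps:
Function('I')(g) = Mul(Rational(1, 2), Pow(g, -1), Add(16, g)) (Function('I')(g) = Mul(Add(16, g), Pow(Mul(2, g), -1)) = Mul(Add(16, g), Mul(Rational(1, 2), Pow(g, -1))) = Mul(Rational(1, 2), Pow(g, -1), Add(16, g)))
W = -128 (W = Mul(8, -16) = -128)
Add(Pow(Add(W, Function('I')(B)), Rational(1, 2)), Mul(-1, -1182)) = Add(Pow(Add(-128, Mul(Rational(1, 2), Pow(-19, -1), Add(16, -19))), Rational(1, 2)), Mul(-1, -1182)) = Add(Pow(Add(-128, Mul(Rational(1, 2), Rational(-1, 19), -3)), Rational(1, 2)), 1182) = Add(Pow(Add(-128, Rational(3, 38)), Rational(1, 2)), 1182) = Add(Pow(Rational(-4861, 38), Rational(1, 2)), 1182) = Add(Mul(Rational(1, 38), I, Pow(184718, Rational(1, 2))), 1182) = Add(1182, Mul(Rational(1, 38), I, Pow(184718, Rational(1, 2))))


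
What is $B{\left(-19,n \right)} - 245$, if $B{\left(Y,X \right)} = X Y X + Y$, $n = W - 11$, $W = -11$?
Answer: $-9460$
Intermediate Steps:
$n = -22$ ($n = -11 - 11 = -22$)
$B{\left(Y,X \right)} = Y + Y X^{2}$ ($B{\left(Y,X \right)} = Y X^{2} + Y = Y + Y X^{2}$)
$B{\left(-19,n \right)} - 245 = - 19 \left(1 + \left(-22\right)^{2}\right) - 245 = - 19 \left(1 + 484\right) - 245 = \left(-19\right) 485 - 245 = -9215 - 245 = -9460$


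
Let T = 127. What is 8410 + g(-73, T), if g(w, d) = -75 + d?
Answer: 8462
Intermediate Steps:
8410 + g(-73, T) = 8410 + (-75 + 127) = 8410 + 52 = 8462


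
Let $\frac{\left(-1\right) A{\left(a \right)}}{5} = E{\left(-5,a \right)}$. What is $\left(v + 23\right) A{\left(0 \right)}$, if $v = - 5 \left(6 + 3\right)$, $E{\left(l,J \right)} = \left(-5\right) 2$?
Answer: $-1100$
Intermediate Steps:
$E{\left(l,J \right)} = -10$
$A{\left(a \right)} = 50$ ($A{\left(a \right)} = \left(-5\right) \left(-10\right) = 50$)
$v = -45$ ($v = \left(-5\right) 9 = -45$)
$\left(v + 23\right) A{\left(0 \right)} = \left(-45 + 23\right) 50 = \left(-22\right) 50 = -1100$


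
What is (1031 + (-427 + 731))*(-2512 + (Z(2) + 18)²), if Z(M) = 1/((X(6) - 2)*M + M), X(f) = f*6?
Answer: -2861887293/980 ≈ -2.9203e+6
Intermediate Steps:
X(f) = 6*f
Z(M) = 1/(35*M) (Z(M) = 1/((6*6 - 2)*M + M) = 1/((36 - 2)*M + M) = 1/(34*M + M) = 1/(35*M))
(1031 + (-427 + 731))*(-2512 + (Z(2) + 18)²) = (1031 + (-427 + 731))*(-2512 + ((1/35)/2 + 18)²) = (1031 + 304)*(-2512 + ((1/35)*(½) + 18)²) = 1335*(-2512 + (1/70 + 18)²) = 1335*(-2512 + (1261/70)²) = 1335*(-2512 + 1590121/4900) = 1335*(-10718679/4900) = -2861887293/980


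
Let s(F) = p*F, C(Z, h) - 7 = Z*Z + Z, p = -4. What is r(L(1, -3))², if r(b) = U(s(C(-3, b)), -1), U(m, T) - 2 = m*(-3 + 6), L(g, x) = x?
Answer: 23716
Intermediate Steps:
C(Z, h) = 7 + Z + Z² (C(Z, h) = 7 + (Z*Z + Z) = 7 + (Z² + Z) = 7 + (Z + Z²) = 7 + Z + Z²)
s(F) = -4*F
U(m, T) = 2 + 3*m (U(m, T) = 2 + m*(-3 + 6) = 2 + m*3 = 2 + 3*m)
r(b) = -154 (r(b) = 2 + 3*(-4*(7 - 3 + (-3)²)) = 2 + 3*(-4*(7 - 3 + 9)) = 2 + 3*(-4*13) = 2 + 3*(-52) = 2 - 156 = -154)
r(L(1, -3))² = (-154)² = 23716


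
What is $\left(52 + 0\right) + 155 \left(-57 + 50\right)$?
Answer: $-1033$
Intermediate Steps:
$\left(52 + 0\right) + 155 \left(-57 + 50\right) = 52 + 155 \left(-7\right) = 52 - 1085 = -1033$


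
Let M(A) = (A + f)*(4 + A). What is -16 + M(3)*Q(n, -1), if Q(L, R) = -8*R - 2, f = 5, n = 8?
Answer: 320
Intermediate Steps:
Q(L, R) = -2 - 8*R
M(A) = (4 + A)*(5 + A) (M(A) = (A + 5)*(4 + A) = (5 + A)*(4 + A) = (4 + A)*(5 + A))
-16 + M(3)*Q(n, -1) = -16 + (20 + 3**2 + 9*3)*(-2 - 8*(-1)) = -16 + (20 + 9 + 27)*(-2 + 8) = -16 + 56*6 = -16 + 336 = 320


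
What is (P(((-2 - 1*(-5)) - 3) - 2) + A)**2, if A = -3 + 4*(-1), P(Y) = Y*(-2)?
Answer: 9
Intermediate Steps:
P(Y) = -2*Y
A = -7 (A = -3 - 4 = -7)
(P(((-2 - 1*(-5)) - 3) - 2) + A)**2 = (-2*(((-2 - 1*(-5)) - 3) - 2) - 7)**2 = (-2*(((-2 + 5) - 3) - 2) - 7)**2 = (-2*((3 - 3) - 2) - 7)**2 = (-2*(0 - 2) - 7)**2 = (-2*(-2) - 7)**2 = (4 - 7)**2 = (-3)**2 = 9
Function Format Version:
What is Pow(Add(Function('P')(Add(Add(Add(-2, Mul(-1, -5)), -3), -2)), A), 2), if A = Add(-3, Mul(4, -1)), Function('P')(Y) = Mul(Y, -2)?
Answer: 9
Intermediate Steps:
Function('P')(Y) = Mul(-2, Y)
A = -7 (A = Add(-3, -4) = -7)
Pow(Add(Function('P')(Add(Add(Add(-2, Mul(-1, -5)), -3), -2)), A), 2) = Pow(Add(Mul(-2, Add(Add(Add(-2, Mul(-1, -5)), -3), -2)), -7), 2) = Pow(Add(Mul(-2, Add(Add(Add(-2, 5), -3), -2)), -7), 2) = Pow(Add(Mul(-2, Add(Add(3, -3), -2)), -7), 2) = Pow(Add(Mul(-2, Add(0, -2)), -7), 2) = Pow(Add(Mul(-2, -2), -7), 2) = Pow(Add(4, -7), 2) = Pow(-3, 2) = 9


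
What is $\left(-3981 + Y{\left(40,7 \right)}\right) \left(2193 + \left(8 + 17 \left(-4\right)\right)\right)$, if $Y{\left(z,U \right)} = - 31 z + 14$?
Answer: $-11106531$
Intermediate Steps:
$Y{\left(z,U \right)} = 14 - 31 z$
$\left(-3981 + Y{\left(40,7 \right)}\right) \left(2193 + \left(8 + 17 \left(-4\right)\right)\right) = \left(-3981 + \left(14 - 1240\right)\right) \left(2193 + \left(8 + 17 \left(-4\right)\right)\right) = \left(-3981 + \left(14 - 1240\right)\right) \left(2193 + \left(8 - 68\right)\right) = \left(-3981 - 1226\right) \left(2193 - 60\right) = \left(-5207\right) 2133 = -11106531$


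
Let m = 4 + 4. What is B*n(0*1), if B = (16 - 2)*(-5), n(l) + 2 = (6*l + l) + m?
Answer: -420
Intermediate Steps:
m = 8
n(l) = 6 + 7*l (n(l) = -2 + ((6*l + l) + 8) = -2 + (7*l + 8) = -2 + (8 + 7*l) = 6 + 7*l)
B = -70 (B = 14*(-5) = -70)
B*n(0*1) = -70*(6 + 7*(0*1)) = -70*(6 + 7*0) = -70*(6 + 0) = -70*6 = -420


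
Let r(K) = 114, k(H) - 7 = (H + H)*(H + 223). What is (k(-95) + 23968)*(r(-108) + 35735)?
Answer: -12367905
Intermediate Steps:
k(H) = 7 + 2*H*(223 + H) (k(H) = 7 + (H + H)*(H + 223) = 7 + (2*H)*(223 + H) = 7 + 2*H*(223 + H))
(k(-95) + 23968)*(r(-108) + 35735) = ((7 + 2*(-95)² + 446*(-95)) + 23968)*(114 + 35735) = ((7 + 2*9025 - 42370) + 23968)*35849 = ((7 + 18050 - 42370) + 23968)*35849 = (-24313 + 23968)*35849 = -345*35849 = -12367905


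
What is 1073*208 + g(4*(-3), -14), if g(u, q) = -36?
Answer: 223148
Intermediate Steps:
1073*208 + g(4*(-3), -14) = 1073*208 - 36 = 223184 - 36 = 223148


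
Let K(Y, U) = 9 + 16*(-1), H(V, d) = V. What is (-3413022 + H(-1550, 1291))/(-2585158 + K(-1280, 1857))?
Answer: 3414572/2585165 ≈ 1.3208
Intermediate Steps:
K(Y, U) = -7 (K(Y, U) = 9 - 16 = -7)
(-3413022 + H(-1550, 1291))/(-2585158 + K(-1280, 1857)) = (-3413022 - 1550)/(-2585158 - 7) = -3414572/(-2585165) = -3414572*(-1/2585165) = 3414572/2585165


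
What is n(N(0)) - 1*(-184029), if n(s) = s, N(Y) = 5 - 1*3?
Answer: 184031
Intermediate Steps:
N(Y) = 2 (N(Y) = 5 - 3 = 2)
n(N(0)) - 1*(-184029) = 2 - 1*(-184029) = 2 + 184029 = 184031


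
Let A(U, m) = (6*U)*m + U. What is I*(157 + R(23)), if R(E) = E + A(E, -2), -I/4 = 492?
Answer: 143664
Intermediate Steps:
I = -1968 (I = -4*492 = -1968)
A(U, m) = U + 6*U*m (A(U, m) = 6*U*m + U = U + 6*U*m)
R(E) = -10*E (R(E) = E + E*(1 + 6*(-2)) = E + E*(1 - 12) = E + E*(-11) = E - 11*E = -10*E)
I*(157 + R(23)) = -1968*(157 - 10*23) = -1968*(157 - 230) = -1968*(-73) = 143664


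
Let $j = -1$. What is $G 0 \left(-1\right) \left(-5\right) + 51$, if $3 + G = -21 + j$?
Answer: $51$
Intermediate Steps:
$G = -25$ ($G = -3 - 22 = -25$)
$G 0 \left(-1\right) \left(-5\right) + 51 = - 25 \cdot 0 \left(-1\right) \left(-5\right) + 51 = - 25 \cdot 0 \left(-5\right) + 51 = \left(-25\right) 0 + 51 = 0 + 51 = 51$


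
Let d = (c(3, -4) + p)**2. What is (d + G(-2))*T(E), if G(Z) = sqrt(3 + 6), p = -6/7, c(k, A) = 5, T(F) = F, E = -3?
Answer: -2964/49 ≈ -60.490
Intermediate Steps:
p = -6/7 (p = -6*1/7 = -6/7 ≈ -0.85714)
G(Z) = 3 (G(Z) = sqrt(9) = 3)
d = 841/49 (d = (5 - 6/7)**2 = (29/7)**2 = 841/49 ≈ 17.163)
(d + G(-2))*T(E) = (841/49 + 3)*(-3) = (988/49)*(-3) = -2964/49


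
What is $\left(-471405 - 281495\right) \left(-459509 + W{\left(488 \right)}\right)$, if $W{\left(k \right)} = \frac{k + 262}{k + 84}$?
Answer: $\frac{49472757463550}{143} \approx 3.4596 \cdot 10^{11}$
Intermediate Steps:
$W{\left(k \right)} = \frac{262 + k}{84 + k}$
$\left(-471405 - 281495\right) \left(-459509 + W{\left(488 \right)}\right) = \left(-471405 - 281495\right) \left(-459509 + \frac{262 + 488}{84 + 488}\right) = - 752900 \left(-459509 + \frac{1}{572} \cdot 750\right) = - 752900 \left(-459509 + \frac{375}{286}\right) = \left(-752900\right) \left(- \frac{131419199}{286}\right) = \frac{49472757463550}{143}$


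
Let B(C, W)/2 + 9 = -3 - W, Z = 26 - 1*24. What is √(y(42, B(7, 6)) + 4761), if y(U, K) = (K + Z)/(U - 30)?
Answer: √171294/6 ≈ 68.979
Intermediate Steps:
Z = 2 (Z = 26 - 24 = 2)
B(C, W) = -24 - 2*W (B(C, W) = -18 + 2*(-3 - W) = -18 + (-6 - 2*W) = -24 - 2*W)
y(U, K) = (2 + K)/(-30 + U) (y(U, K) = (K + 2)/(U - 30) = (2 + K)/(-30 + U))
√(y(42, B(7, 6)) + 4761) = √((2 + (-24 - 2*6))/(-30 + 42) + 4761) = √((2 + (-24 - 12))/12 + 4761) = √((2 - 36)/12 + 4761) = √((1/12)*(-34) + 4761) = √(-17/6 + 4761) = √(28549/6) = √171294/6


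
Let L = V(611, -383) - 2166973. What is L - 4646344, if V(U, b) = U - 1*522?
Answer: -6813228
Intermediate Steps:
V(U, b) = -522 + U (V(U, b) = U - 522 = -522 + U)
L = -2166884 (L = (-522 + 611) - 2166973 = 89 - 2166973 = -2166884)
L - 4646344 = -2166884 - 4646344 = -6813228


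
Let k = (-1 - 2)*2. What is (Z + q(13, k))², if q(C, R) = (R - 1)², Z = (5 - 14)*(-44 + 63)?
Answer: 14884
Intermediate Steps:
Z = -171 (Z = -9*19 = -171)
k = -6 (k = -3*2 = -6)
q(C, R) = (-1 + R)²
(Z + q(13, k))² = (-171 + (-1 - 6)²)² = (-171 + (-7)²)² = (-171 + 49)² = (-122)² = 14884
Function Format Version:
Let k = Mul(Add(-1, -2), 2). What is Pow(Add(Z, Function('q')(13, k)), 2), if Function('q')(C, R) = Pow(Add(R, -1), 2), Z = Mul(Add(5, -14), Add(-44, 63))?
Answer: 14884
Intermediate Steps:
Z = -171 (Z = Mul(-9, 19) = -171)
k = -6 (k = Mul(-3, 2) = -6)
Function('q')(C, R) = Pow(Add(-1, R), 2)
Pow(Add(Z, Function('q')(13, k)), 2) = Pow(Add(-171, Pow(Add(-1, -6), 2)), 2) = Pow(Add(-171, Pow(-7, 2)), 2) = Pow(Add(-171, 49), 2) = Pow(-122, 2) = 14884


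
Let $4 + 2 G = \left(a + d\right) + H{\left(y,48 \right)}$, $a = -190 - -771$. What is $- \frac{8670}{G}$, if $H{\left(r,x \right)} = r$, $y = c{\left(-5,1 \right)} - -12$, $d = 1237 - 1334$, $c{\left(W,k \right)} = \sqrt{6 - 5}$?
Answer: $- \frac{1020}{29} \approx -35.172$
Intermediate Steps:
$c{\left(W,k \right)} = 1$ ($c{\left(W,k \right)} = \sqrt{1} = 1$)
$d = -97$ ($d = 1237 - 1334 = -97$)
$y = 13$ ($y = 1 - -12 = 1 + 12 = 13$)
$a = 581$ ($a = -190 + 771 = 581$)
$G = \frac{493}{2}$ ($G = -2 + \frac{\left(581 - 97\right) + 13}{2} = -2 + \frac{484 + 13}{2} = -2 + \frac{1}{2} \cdot 497 = -2 + \frac{497}{2} = \frac{493}{2} \approx 246.5$)
$- \frac{8670}{G} = - \frac{8670}{\frac{493}{2}} = \left(-8670\right) \frac{2}{493} = - \frac{1020}{29}$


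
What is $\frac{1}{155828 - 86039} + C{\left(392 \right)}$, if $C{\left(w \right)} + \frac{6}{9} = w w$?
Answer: $\frac{10724010371}{69789} \approx 1.5366 \cdot 10^{5}$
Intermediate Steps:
$C{\left(w \right)} = - \frac{2}{3} + w^{2}$ ($C{\left(w \right)} = - \frac{2}{3} + w w = - \frac{2}{3} + w^{2}$)
$\frac{1}{155828 - 86039} + C{\left(392 \right)} = \frac{1}{155828 - 86039} - \left(\frac{2}{3} - 392^{2}\right) = \frac{1}{69789} + \left(- \frac{2}{3} + 153664\right) = \frac{1}{69789} + \frac{460990}{3} = \frac{10724010371}{69789}$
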